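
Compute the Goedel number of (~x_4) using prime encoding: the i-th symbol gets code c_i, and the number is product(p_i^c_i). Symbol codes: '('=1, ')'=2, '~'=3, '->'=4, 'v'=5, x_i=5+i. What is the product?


Formula: (~x_4)
Symbol codes: [1, 3, 9, 2]
Primes: [2, 3, 5, 7]
p_1^1 = 2^1 = 2
p_2^3 = 3^3 = 27
p_3^9 = 5^9 = 1953125
p_4^2 = 7^2 = 49
Product = 5167968750

5167968750


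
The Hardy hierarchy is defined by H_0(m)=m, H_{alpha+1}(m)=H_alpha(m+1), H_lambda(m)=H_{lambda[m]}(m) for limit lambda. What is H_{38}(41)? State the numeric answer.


H_38(41):
For finite ordinals k, H_k(n) = n + k (each successor step adds 1).
H_38(41) = 41 + 38 = 79

79


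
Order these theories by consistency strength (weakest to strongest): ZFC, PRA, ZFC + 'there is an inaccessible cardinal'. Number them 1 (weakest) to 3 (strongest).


Ordering by consistency strength:
1. PRA
2. ZFC
3. ZFC + 'there is an inaccessible cardinal'


ZFC=2, PRA=1, ZFC + 'there is an inaccessible cardinal'=3


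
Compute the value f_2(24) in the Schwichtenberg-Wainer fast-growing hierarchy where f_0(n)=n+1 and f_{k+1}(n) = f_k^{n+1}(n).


f_2(24) = f_1^25(24)
f_1(m) = 2m + 1.
Iterating: f_1^k(n) = 2^k*(n+1) - 1.
f_2(24) = 2^25*(24+1) - 1 = 33554432*25 - 1 = 838860799

838860799


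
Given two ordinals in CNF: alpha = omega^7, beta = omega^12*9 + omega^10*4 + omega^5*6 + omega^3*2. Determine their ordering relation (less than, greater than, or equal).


Compare term by term from highest exponent:
alpha = omega^7
beta = omega^12*9 + omega^10*4 + omega^5*6 + omega^3*2
Term 1: alpha has omega^7*1, beta has omega^12*9
Term 2: alpha has omega^0*0, beta has omega^10*4
Term 3: alpha has omega^0*0, beta has omega^5*6
Term 4: alpha has omega^0*0, beta has omega^3*2
Result: alpha < beta

alpha < beta


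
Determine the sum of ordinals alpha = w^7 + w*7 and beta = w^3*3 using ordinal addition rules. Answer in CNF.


Ordinal addition (w^7 + w*7) + w^3*3:
alpha's leading term has exponent 7 > beta's exponent 3, so it survives.
alpha's tail term has exponent 1 < beta's exponent 3, so it is absorbed by beta.
In ordinal addition, any term followed by a strictly larger-exponent term is absorbed.
Result = w^7 + w^3*3

w^7 + w^3*3


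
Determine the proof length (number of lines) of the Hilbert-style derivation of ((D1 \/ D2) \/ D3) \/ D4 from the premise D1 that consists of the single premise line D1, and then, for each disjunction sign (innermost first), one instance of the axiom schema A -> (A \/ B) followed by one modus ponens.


Building the left-nested 4-ary disjunction from D1:
- 1 premise line (D1)
- 4 disjuncts means 3 disjunction signs; each needs 1 axiom instance + 1 MP = 2 lines: 2 * 3 = 6
Total = 1 + 6 = 7 lines.

7


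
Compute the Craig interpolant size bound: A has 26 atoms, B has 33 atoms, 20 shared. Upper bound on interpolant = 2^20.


Shared atoms = 20
Craig interpolant size bound = 2^20
= 1048576

1048576


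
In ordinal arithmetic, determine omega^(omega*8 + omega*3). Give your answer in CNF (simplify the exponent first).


omega^(omega*8 + omega*3):
Both terms of the exponent have the same exponent 1, so they merge: omega*8 + omega*3 = omega*(8+3) = omega*11.
omega raised to a CNF ordinal is a single CNF term: Result = omega^(omega*11)

omega^(omega*11)


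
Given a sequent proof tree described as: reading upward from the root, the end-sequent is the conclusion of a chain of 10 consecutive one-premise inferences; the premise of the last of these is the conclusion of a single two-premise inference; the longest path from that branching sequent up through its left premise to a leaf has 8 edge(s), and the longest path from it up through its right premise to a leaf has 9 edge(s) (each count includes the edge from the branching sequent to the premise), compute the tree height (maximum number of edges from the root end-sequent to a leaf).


Longest path through the left premise: 8 edges (measured from the branching sequent)
Longest path through the right premise: 9 edges
Height of the subtree rooted at the branching sequent: max(8, 9) = 9
The branching sequent sits 10 edges above the root (the chain of one-premise inferences), so height = 9 + 10 = 19

19


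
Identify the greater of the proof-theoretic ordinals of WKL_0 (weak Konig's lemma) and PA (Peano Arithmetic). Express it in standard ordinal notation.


Proof-theoretic ordinal of WKL_0 (weak Konig's lemma): omega^omega
Proof-theoretic ordinal of PA (Peano Arithmetic): epsilon_0
Comparing: omega^omega < epsilon_0.
The larger ordinal is epsilon_0 (from PA (Peano Arithmetic)).

epsilon_0


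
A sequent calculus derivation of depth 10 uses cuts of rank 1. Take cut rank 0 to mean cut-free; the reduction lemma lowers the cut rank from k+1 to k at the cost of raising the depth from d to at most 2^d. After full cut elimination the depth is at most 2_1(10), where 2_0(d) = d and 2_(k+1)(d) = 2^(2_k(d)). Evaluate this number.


Each rank reduction sends depth d to at most 2^d; cut rank r needs r reductions.
2_0(10) = 10
2_1(10) = 2^10 = 1024
Cut-free depth bound = 1024

1024


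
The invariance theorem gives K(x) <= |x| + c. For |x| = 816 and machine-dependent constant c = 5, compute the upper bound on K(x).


K(x) <= |x| + c = 816 + 5 = 821

821


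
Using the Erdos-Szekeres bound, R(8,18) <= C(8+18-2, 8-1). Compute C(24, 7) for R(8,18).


R(8,18) <= C(8+18-2, 8-1) = C(24, 7)
C(24, 7) = 24! / (7! * 17!)
= 346104

346104


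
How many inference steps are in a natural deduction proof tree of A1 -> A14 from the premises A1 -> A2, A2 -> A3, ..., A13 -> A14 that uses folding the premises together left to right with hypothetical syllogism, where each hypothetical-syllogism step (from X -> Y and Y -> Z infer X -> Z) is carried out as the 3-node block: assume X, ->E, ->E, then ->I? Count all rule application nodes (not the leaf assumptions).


There are 13 premises in the chain. The first HS step combines premises 1 and 2; each further premise needs one more HS step.
So 13 premises require 13 - 1 = 12 hypothetical-syllogism steps.
Each HS step uses 3 inference nodes (->E, ->E, ->I).
12 * 3 = 36 total inference nodes.

36


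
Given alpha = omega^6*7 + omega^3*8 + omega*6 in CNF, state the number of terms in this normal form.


CNF: omega^6*7 + omega^3*8 + omega*6
Count the summands separated by '+':
  term 1: omega^6*7
  term 2: omega^3*8
  term 3: omega*6
Total terms = 3

3


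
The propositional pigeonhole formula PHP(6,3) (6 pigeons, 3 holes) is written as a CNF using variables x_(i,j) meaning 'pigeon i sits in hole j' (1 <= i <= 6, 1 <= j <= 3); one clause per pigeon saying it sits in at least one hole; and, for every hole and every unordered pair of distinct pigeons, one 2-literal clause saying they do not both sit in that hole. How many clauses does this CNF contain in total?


PHP(6,3): 6 pigeons, 3 holes, 6*3 = 18 variables.
- pigeon clauses: one per pigeon -> 6 clauses
- hole clauses: 3 holes * C(6,2) = 3 * 15 -> 45 clauses
Total clauses = 6 + 45 = 51

51


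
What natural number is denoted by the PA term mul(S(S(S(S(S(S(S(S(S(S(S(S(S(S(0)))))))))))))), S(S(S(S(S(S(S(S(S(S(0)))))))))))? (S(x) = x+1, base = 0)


mul(S^14(0), S^10(0)):
S^14(0) = 14
S^10(0) = 10
14 * 10 = 140

140


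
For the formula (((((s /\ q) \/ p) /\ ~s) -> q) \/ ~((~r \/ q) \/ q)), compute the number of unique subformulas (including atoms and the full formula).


Formula: (((((s /\ q) \/ p) /\ ~s) -> q) \/ ~((~r \/ q) \/ q))
Subformulas found:
  1. q
  2. s
  3. r
  4. p
  5. ~s
  6. ~r
  7. (s /\ q)
  8. (~r \/ q)
  9. ((s /\ q) \/ p)
  10. ((~r \/ q) \/ q)
  11. ~((~r \/ q) \/ q)
  12. (((s /\ q) \/ p) /\ ~s)
  13. ((((s /\ q) \/ p) /\ ~s) -> q)
  14. (((((s /\ q) \/ p) /\ ~s) -> q) \/ ~((~r \/ q) \/ q))
Total distinct subformulas = 14

14


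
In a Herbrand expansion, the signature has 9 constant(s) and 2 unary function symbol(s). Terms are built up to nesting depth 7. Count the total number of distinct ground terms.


Herbrand terms by depth:
Depth 0: 9 constants
Depth 1: 18 new terms (running total: 27)
Depth 2: 36 new terms (running total: 63)
Depth 3: 72 new terms (running total: 135)
Depth 4: 144 new terms (running total: 279)
Depth 5: 288 new terms (running total: 567)
Depth 6: 576 new terms (running total: 1143)
Depth 7: 1152 new terms (running total: 2295)
Total distinct ground terms = 2295

2295


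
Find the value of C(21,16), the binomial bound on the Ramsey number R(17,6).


R(17,6) <= C(17+6-2, 17-1) = C(21, 16)
C(21, 16) = 21! / (16! * 5!)
= 20349

20349


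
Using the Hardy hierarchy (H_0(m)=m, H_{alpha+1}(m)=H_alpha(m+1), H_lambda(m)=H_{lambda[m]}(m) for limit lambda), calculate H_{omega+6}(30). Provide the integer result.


H_{omega+6}(30):
Unwind the 6 successor steps: H_{omega+6}(30) = H_omega(30+6) = H_omega(36).
H_omega(m) = H_m(m) = m + m = 2m.
Result = 2 * 36 = 72

72


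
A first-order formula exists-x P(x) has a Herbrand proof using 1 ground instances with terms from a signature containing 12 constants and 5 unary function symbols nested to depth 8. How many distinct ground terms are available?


Herbrand terms by depth:
Depth 0: 12 constants
Depth 1: 60 new terms (running total: 72)
Depth 2: 300 new terms (running total: 372)
Depth 3: 1500 new terms (running total: 1872)
Depth 4: 7500 new terms (running total: 9372)
Depth 5: 37500 new terms (running total: 46872)
Depth 6: 187500 new terms (running total: 234372)
Depth 7: 937500 new terms (running total: 1171872)
Depth 8: 4687500 new terms (running total: 5859372)
Total distinct ground terms = 5859372

5859372


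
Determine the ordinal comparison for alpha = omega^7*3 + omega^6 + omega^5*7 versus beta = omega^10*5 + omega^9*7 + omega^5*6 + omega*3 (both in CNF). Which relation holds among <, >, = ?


Compare term by term from highest exponent:
alpha = omega^7*3 + omega^6 + omega^5*7
beta = omega^10*5 + omega^9*7 + omega^5*6 + omega*3
Term 1: alpha has omega^7*3, beta has omega^10*5
Term 2: alpha has omega^6*1, beta has omega^9*7
Term 3: alpha has omega^5*7, beta has omega^5*6
Term 4: alpha has omega^0*0, beta has omega^1*3
Result: alpha < beta

alpha < beta


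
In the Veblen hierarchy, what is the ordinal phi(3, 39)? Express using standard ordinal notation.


phi(3, 39):
phi(3, beta) = eta_beta (the beta-th eta number, fixed point of zeta).
phi(3, 39) = eta_39

eta_39


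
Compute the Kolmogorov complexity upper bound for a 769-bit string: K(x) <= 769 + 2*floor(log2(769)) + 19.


floor(log2(769)) = 9
2 * 9 = 18
K(x) <= 769 + 18 + 19 = 806

806


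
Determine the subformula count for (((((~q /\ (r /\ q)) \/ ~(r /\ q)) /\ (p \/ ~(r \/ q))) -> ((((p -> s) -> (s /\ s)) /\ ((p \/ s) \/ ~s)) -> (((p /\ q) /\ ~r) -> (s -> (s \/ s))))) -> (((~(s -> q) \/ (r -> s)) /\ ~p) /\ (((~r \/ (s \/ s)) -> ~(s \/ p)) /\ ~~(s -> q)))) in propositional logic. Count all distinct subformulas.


Formula: (((((~q /\ (r /\ q)) \/ ~(r /\ q)) /\ (p \/ ~(r \/ q))) -> ((((p -> s) -> (s /\ s)) /\ ((p \/ s) \/ ~s)) -> (((p /\ q) /\ ~r) -> (s -> (s \/ s))))) -> (((~(s -> q) \/ (r -> s)) /\ ~p) /\ (((~r \/ (s \/ s)) -> ~(s \/ p)) /\ ~~(s -> q))))
Subformulas found:
  1. r
  2. p
  3. q
  4. s
  5. ~p
  6. ~s
  7. ~r
  8. ~q
  9. (s \/ s)
  10. (s /\ s)
  11. (p /\ q)
  12. (p -> s)
  13. (r /\ q)
  14. (s \/ p)
  15. (r \/ q)
  16. (p \/ s)
  17. (s -> q)
  18. (r -> s)
  19. ~(s \/ p)
  20. ~(s -> q)
  21. ~(r /\ q)
  22. ~(r \/ q)
  23. ~~(s -> q)
  24. (s -> (s \/ s))
  25. (~q /\ (r /\ q))
  26. ((p \/ s) \/ ~s)
  27. (~r \/ (s \/ s))
  28. ((p /\ q) /\ ~r)
  29. (p \/ ~(r \/ q))
  30. ((p -> s) -> (s /\ s))
  31. (~(s -> q) \/ (r -> s))
  32. ((~(s -> q) \/ (r -> s)) /\ ~p)
  33. ((~q /\ (r /\ q)) \/ ~(r /\ q))
  34. ((~r \/ (s \/ s)) -> ~(s \/ p))
  35. (((p /\ q) /\ ~r) -> (s -> (s \/ s)))
  36. (((p -> s) -> (s /\ s)) /\ ((p \/ s) \/ ~s))
  37. (((~r \/ (s \/ s)) -> ~(s \/ p)) /\ ~~(s -> q))
  38. (((~q /\ (r /\ q)) \/ ~(r /\ q)) /\ (p \/ ~(r \/ q)))
  39. (((~(s -> q) \/ (r -> s)) /\ ~p) /\ (((~r \/ (s \/ s)) -> ~(s \/ p)) /\ ~~(s -> q)))
  40. ((((p -> s) -> (s /\ s)) /\ ((p \/ s) \/ ~s)) -> (((p /\ q) /\ ~r) -> (s -> (s \/ s))))
  41. ((((~q /\ (r /\ q)) \/ ~(r /\ q)) /\ (p \/ ~(r \/ q))) -> ((((p -> s) -> (s /\ s)) /\ ((p \/ s) \/ ~s)) -> (((p /\ q) /\ ~r) -> (s -> (s \/ s)))))
  42. (((((~q /\ (r /\ q)) \/ ~(r /\ q)) /\ (p \/ ~(r \/ q))) -> ((((p -> s) -> (s /\ s)) /\ ((p \/ s) \/ ~s)) -> (((p /\ q) /\ ~r) -> (s -> (s \/ s))))) -> (((~(s -> q) \/ (r -> s)) /\ ~p) /\ (((~r \/ (s \/ s)) -> ~(s \/ p)) /\ ~~(s -> q))))
Total distinct subformulas = 42

42


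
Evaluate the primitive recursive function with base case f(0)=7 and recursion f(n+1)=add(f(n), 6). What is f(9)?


f(0) = 7
f(1) = add(f(0), 6) = add(7, 6) = 13
f(2) = add(f(1), 6) = add(13, 6) = 19
f(3) = add(f(2), 6) = add(19, 6) = 25
f(4) = add(f(3), 6) = add(25, 6) = 31
f(5) = add(f(4), 6) = add(31, 6) = 37
f(6) = add(f(5), 6) = add(37, 6) = 43
f(7) = add(f(6), 6) = add(43, 6) = 49
f(8) = add(f(7), 6) = add(49, 6) = 55
f(9) = add(f(8), 6) = add(55, 6) = 61


61


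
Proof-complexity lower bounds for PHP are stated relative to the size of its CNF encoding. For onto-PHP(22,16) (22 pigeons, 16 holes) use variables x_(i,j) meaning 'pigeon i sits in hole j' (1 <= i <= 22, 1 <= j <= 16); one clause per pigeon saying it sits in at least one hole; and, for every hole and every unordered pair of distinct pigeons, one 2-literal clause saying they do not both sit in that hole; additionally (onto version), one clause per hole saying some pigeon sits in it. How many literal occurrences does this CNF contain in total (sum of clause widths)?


onto-PHP(22,16): 22 pigeons, 16 holes, 22*16 = 352 variables.
- pigeon clauses: one per pigeon -> 22 clauses of width 16 -> 352 literals
- hole clauses: 16 holes * C(22,2) = 16 * 231 -> 3696 clauses of width 2 -> 7392 literals
- onto clauses: one per hole -> 16 clauses of width 22 -> 352 literals
Total literal occurrences = 352 + 7392 + 352 = 8096

8096


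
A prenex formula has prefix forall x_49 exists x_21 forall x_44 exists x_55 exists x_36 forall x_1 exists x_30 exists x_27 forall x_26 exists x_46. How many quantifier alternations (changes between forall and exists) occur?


Walk the prefix and count type changes:
  position 1: forall -> exists <-- alternation
  position 2: exists -> forall <-- alternation
  position 3: forall -> exists <-- alternation
  position 4: exists -> exists
  position 5: exists -> forall <-- alternation
  position 6: forall -> exists <-- alternation
  position 7: exists -> exists
  position 8: exists -> forall <-- alternation
  position 9: forall -> exists <-- alternation
Total alternations = 7

7


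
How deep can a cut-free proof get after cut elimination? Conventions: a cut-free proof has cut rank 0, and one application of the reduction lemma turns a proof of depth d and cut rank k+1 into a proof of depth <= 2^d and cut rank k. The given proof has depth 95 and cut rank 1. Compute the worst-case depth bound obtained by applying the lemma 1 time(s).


Each rank reduction sends depth d to at most 2^d; cut rank r needs r reductions.
2_0(95) = 95
2_1(95) = 2^95 = 39614081257132168796771975168
Cut-free depth bound = 39614081257132168796771975168

39614081257132168796771975168


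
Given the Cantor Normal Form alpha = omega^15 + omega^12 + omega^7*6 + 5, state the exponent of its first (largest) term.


CNF: omega^15 + omega^12 + omega^7*6 + 5
The leading term is omega^15, which has exponent 15.

15


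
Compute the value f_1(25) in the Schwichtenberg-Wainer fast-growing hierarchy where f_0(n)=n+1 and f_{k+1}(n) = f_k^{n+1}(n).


f_1(25) = f_0^26(25)
f_0 adds 1 each time, applied 26 times.
f_1(25) = 25 + 26 = 51

51


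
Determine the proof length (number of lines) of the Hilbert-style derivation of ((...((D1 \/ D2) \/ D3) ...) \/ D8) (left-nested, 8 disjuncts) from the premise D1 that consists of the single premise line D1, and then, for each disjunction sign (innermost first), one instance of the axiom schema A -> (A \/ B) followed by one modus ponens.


Building the left-nested 8-ary disjunction from D1:
- 1 premise line (D1)
- 8 disjuncts means 7 disjunction signs; each needs 1 axiom instance + 1 MP = 2 lines: 2 * 7 = 14
Total = 1 + 14 = 15 lines.

15


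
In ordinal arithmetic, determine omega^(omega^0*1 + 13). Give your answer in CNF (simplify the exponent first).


omega^(omega^0*1 + 13):
omega^0 = 1, so the exponent is 1 + 13 = 14 (finite ordinal addition).
Result = omega^14, already a single CNF term.

omega^14


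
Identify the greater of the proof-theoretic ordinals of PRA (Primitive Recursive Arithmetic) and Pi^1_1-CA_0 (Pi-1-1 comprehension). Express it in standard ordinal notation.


Proof-theoretic ordinal of PRA (Primitive Recursive Arithmetic): omega^omega
Proof-theoretic ordinal of Pi^1_1-CA_0 (Pi-1-1 comprehension): psi_0(Omega_omega)
Comparing: omega^omega < psi_0(Omega_omega).
The larger ordinal is psi_0(Omega_omega) (from Pi^1_1-CA_0 (Pi-1-1 comprehension)).

psi_0(Omega_omega)


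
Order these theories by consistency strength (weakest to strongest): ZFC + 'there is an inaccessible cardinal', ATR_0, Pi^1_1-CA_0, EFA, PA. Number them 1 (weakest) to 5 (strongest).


Ordering by consistency strength:
1. EFA
2. PA
3. ATR_0
4. Pi^1_1-CA_0
5. ZFC + 'there is an inaccessible cardinal'


ZFC + 'there is an inaccessible cardinal'=5, ATR_0=3, Pi^1_1-CA_0=4, EFA=1, PA=2


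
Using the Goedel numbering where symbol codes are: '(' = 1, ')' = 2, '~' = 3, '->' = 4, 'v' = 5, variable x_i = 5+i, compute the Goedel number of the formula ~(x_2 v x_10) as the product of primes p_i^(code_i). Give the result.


Formula: ~(x_2 v x_10)
Symbol codes: [3, 1, 7, 5, 15, 2]
Primes: [2, 3, 5, 7, 11, 13]
p_1^3 = 2^3 = 8
p_2^1 = 3^1 = 3
p_3^7 = 5^7 = 78125
p_4^5 = 7^5 = 16807
p_5^15 = 11^15 = 4177248169415651
p_6^2 = 13^2 = 169
Product = 22246846288480003189374375000

22246846288480003189374375000


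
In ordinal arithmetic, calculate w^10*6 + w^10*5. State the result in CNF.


Ordinal addition w^10*6 + w^10*5:
Both terms have the same exponent 10.
w^e*c + w^e*d = w^e*(c+d).
Result = w^10*(6+5) = w^10*11

w^10*11


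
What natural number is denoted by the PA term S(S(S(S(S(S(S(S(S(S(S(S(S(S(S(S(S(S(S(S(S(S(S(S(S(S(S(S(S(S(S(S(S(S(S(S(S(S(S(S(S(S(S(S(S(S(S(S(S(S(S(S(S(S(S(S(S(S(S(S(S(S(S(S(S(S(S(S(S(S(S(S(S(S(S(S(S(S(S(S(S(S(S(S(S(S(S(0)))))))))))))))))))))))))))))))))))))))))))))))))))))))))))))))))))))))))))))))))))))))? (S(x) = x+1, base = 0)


Counting successors applied to 0:
87 applications of S to 0 = 87

87


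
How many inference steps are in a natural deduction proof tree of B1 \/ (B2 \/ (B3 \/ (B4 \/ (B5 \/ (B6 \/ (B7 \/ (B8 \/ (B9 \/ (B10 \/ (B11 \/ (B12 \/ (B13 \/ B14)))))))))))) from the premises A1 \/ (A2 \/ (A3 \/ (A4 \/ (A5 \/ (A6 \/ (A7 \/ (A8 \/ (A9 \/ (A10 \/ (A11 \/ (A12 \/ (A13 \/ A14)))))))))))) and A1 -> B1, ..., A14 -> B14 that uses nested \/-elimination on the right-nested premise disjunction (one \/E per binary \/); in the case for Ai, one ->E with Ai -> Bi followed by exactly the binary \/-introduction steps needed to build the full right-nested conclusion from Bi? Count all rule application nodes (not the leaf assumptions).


Constructive dilemma with 14 branches, all disjunctions right-nested:
- \/E: the premise has 13 binary \/, each eliminated once: 13 nodes.
- ->E: one per case (Ai with Ai -> Bi gives Bi): 14 nodes.
- \/I: in case i < n, Bi needs 1 step to form Bi \/ (B(i+1) \/ ...) and then i-1 steps to prepend B(i-1), ..., B1, i.e. i steps; in case i = n, B14 needs 13 prepend steps.
  \/I total = (1 + 2 + ... + 13) + 13 = 91 + 13 = 104 nodes.
Total = 13 + 14 + 104 = 131

131


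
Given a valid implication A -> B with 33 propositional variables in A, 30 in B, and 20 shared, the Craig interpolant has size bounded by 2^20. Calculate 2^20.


Shared atoms = 20
Craig interpolant size bound = 2^20
= 1048576

1048576


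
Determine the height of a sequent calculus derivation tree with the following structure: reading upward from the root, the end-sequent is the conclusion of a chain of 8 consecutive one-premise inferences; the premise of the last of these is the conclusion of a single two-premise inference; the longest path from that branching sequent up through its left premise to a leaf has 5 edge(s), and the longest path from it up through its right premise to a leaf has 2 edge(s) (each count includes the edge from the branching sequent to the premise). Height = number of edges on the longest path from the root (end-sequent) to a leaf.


Longest path through the left premise: 5 edges (measured from the branching sequent)
Longest path through the right premise: 2 edges
Height of the subtree rooted at the branching sequent: max(5, 2) = 5
The branching sequent sits 8 edges above the root (the chain of one-premise inferences), so height = 5 + 8 = 13

13


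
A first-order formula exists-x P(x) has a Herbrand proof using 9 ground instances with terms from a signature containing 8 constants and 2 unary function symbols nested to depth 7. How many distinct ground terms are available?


Herbrand terms by depth:
Depth 0: 8 constants
Depth 1: 16 new terms (running total: 24)
Depth 2: 32 new terms (running total: 56)
Depth 3: 64 new terms (running total: 120)
Depth 4: 128 new terms (running total: 248)
Depth 5: 256 new terms (running total: 504)
Depth 6: 512 new terms (running total: 1016)
Depth 7: 1024 new terms (running total: 2040)
Total distinct ground terms = 2040

2040


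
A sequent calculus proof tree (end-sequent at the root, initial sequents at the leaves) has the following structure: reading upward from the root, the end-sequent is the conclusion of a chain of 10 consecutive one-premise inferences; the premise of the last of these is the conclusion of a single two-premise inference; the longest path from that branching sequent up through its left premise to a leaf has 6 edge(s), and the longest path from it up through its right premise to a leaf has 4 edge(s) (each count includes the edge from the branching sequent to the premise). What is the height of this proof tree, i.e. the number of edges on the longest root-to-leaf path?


Longest path through the left premise: 6 edges (measured from the branching sequent)
Longest path through the right premise: 4 edges
Height of the subtree rooted at the branching sequent: max(6, 4) = 6
The branching sequent sits 10 edges above the root (the chain of one-premise inferences), so height = 6 + 10 = 16

16


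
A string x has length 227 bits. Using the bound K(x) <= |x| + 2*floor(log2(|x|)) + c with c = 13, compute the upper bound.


floor(log2(227)) = 7
2 * 7 = 14
K(x) <= 227 + 14 + 13 = 254

254


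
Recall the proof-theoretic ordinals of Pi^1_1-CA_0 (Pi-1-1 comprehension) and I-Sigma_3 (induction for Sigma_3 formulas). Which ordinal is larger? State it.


Proof-theoretic ordinal of Pi^1_1-CA_0 (Pi-1-1 comprehension): psi_0(Omega_omega)
Proof-theoretic ordinal of I-Sigma_3 (induction for Sigma_3 formulas): omega^(omega^(omega^omega))
Comparing: omega^(omega^(omega^omega)) < psi_0(Omega_omega).
The larger ordinal is psi_0(Omega_omega) (from Pi^1_1-CA_0 (Pi-1-1 comprehension)).

psi_0(Omega_omega)


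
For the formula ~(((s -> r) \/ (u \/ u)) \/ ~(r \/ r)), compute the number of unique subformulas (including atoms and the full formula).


Formula: ~(((s -> r) \/ (u \/ u)) \/ ~(r \/ r))
Subformulas found:
  1. u
  2. s
  3. r
  4. (r \/ r)
  5. (s -> r)
  6. (u \/ u)
  7. ~(r \/ r)
  8. ((s -> r) \/ (u \/ u))
  9. (((s -> r) \/ (u \/ u)) \/ ~(r \/ r))
  10. ~(((s -> r) \/ (u \/ u)) \/ ~(r \/ r))
Total distinct subformulas = 10

10


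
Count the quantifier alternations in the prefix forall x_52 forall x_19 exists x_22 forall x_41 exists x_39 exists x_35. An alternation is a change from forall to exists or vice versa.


Walk the prefix and count type changes:
  position 1: forall -> forall
  position 2: forall -> exists <-- alternation
  position 3: exists -> forall <-- alternation
  position 4: forall -> exists <-- alternation
  position 5: exists -> exists
Total alternations = 3

3


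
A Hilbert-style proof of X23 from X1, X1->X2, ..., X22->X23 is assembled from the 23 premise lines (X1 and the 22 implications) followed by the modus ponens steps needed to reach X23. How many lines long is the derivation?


We have 23 premise lines: X1 and 22 implications.
Each implication is detached once by MP, giving 22 MP lines.
23 premise lines + 22 MP lines = 45 total lines.

45


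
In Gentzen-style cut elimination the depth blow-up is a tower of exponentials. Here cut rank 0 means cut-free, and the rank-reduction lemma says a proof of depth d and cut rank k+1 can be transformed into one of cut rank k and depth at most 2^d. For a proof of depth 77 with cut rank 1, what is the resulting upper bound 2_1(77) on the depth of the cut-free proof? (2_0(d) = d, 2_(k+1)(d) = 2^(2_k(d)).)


Each rank reduction sends depth d to at most 2^d; cut rank r needs r reductions.
2_0(77) = 77
2_1(77) = 2^77 = 151115727451828646838272
Cut-free depth bound = 151115727451828646838272

151115727451828646838272


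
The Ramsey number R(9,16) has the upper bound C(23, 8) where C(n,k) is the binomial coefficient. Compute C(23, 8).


R(9,16) <= C(9+16-2, 9-1) = C(23, 8)
C(23, 8) = 23! / (8! * 15!)
= 490314

490314


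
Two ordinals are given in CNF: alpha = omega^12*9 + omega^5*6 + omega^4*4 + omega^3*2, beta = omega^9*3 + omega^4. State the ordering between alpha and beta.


Compare term by term from highest exponent:
alpha = omega^12*9 + omega^5*6 + omega^4*4 + omega^3*2
beta = omega^9*3 + omega^4
Term 1: alpha has omega^12*9, beta has omega^9*3
Term 2: alpha has omega^5*6, beta has omega^4*1
Term 3: alpha has omega^4*4, beta has omega^0*0
Term 4: alpha has omega^3*2, beta has omega^0*0
Result: alpha > beta

alpha > beta


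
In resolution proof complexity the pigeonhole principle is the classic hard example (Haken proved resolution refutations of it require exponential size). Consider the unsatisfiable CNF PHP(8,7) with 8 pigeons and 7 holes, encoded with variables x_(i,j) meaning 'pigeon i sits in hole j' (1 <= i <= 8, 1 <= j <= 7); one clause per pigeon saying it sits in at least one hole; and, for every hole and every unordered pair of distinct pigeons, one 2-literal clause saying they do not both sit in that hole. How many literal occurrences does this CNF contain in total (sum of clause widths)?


PHP(8,7): 8 pigeons, 7 holes, 8*7 = 56 variables.
- pigeon clauses: one per pigeon -> 8 clauses of width 7 -> 56 literals
- hole clauses: 7 holes * C(8,2) = 7 * 28 -> 196 clauses of width 2 -> 392 literals
Total literal occurrences = 56 + 392 = 448

448


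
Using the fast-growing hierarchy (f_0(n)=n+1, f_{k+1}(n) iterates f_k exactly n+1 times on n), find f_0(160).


f_0(160) = 160 + 1 = 161

161


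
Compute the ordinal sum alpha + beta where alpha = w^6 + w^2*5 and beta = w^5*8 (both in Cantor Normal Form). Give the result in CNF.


Ordinal addition (w^6 + w^2*5) + w^5*8:
alpha's leading term has exponent 6 > beta's exponent 5, so it survives.
alpha's tail term has exponent 2 < beta's exponent 5, so it is absorbed by beta.
In ordinal addition, any term followed by a strictly larger-exponent term is absorbed.
Result = w^6 + w^5*8

w^6 + w^5*8


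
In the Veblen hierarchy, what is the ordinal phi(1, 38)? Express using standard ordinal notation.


phi(1, 38):
phi(1, beta) = epsilon_beta (the beta-th epsilon number).
phi(1, 38) = epsilon_38

epsilon_38


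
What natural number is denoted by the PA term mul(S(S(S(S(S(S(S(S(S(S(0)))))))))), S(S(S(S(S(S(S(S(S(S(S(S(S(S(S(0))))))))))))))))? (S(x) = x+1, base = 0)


mul(S^10(0), S^15(0)):
S^10(0) = 10
S^15(0) = 15
10 * 15 = 150

150


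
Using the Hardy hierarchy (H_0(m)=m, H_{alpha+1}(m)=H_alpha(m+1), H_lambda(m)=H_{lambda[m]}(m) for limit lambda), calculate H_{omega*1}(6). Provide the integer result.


H_{omega*1}(6):
For the Hardy hierarchy, H_{omega*k}(n) = 2^k * n.
2^1 = 2.
2 * 6 = 12

12


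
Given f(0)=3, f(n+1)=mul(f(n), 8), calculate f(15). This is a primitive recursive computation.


f(0) = 3
f(1) = mul(f(0), 8) = mul(3, 8) = 24
f(2) = mul(f(1), 8) = mul(24, 8) = 192
f(3) = mul(f(2), 8) = mul(192, 8) = 1536
f(4) = mul(f(3), 8) = mul(1536, 8) = 12288
f(5) = mul(f(4), 8) = mul(12288, 8) = 98304
f(6) = mul(f(5), 8) = mul(98304, 8) = 786432
f(7) = mul(f(6), 8) = mul(786432, 8) = 6291456
f(8) = mul(f(7), 8) = mul(6291456, 8) = 50331648
f(9) = mul(f(8), 8) = mul(50331648, 8) = 402653184
f(10) = mul(f(9), 8) = mul(402653184, 8) = 3221225472
f(11) = mul(f(10), 8) = mul(3221225472, 8) = 25769803776
f(12) = mul(f(11), 8) = mul(25769803776, 8) = 206158430208
f(13) = mul(f(12), 8) = mul(206158430208, 8) = 1649267441664
f(14) = mul(f(13), 8) = mul(1649267441664, 8) = 13194139533312
f(15) = mul(f(14), 8) = mul(13194139533312, 8) = 105553116266496


105553116266496


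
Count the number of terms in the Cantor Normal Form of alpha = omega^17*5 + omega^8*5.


CNF: omega^17*5 + omega^8*5
Count the summands separated by '+':
  term 1: omega^17*5
  term 2: omega^8*5
Total terms = 2

2


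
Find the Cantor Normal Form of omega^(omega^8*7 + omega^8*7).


omega^(omega^8*7 + omega^8*7):
Both terms of the exponent have the same exponent 8, so they merge: omega^8*7 + omega^8*7 = omega^8*(7+7) = omega^8*14.
omega raised to a CNF ordinal is a single CNF term: Result = omega^(omega^8*14)

omega^(omega^8*14)


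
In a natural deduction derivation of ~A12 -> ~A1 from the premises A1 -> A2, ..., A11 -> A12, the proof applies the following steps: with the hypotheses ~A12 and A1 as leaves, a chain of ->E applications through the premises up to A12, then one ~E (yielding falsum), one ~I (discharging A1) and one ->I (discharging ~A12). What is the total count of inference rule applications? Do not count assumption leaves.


From hypothesis A1, 11 ->E steps along the 11 premises yield A12.
~E with hypothesis ~A12 gives falsum (1 node); ~I discharging A1 gives ~A1 (1 node); ->I discharging ~A12 gives the goal (1 node).
Total = 11 + 3 = 14 inference nodes.

14


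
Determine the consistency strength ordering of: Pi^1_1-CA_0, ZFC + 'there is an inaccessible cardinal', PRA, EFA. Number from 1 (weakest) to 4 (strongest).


Ordering by consistency strength:
1. EFA
2. PRA
3. Pi^1_1-CA_0
4. ZFC + 'there is an inaccessible cardinal'


Pi^1_1-CA_0=3, ZFC + 'there is an inaccessible cardinal'=4, PRA=2, EFA=1


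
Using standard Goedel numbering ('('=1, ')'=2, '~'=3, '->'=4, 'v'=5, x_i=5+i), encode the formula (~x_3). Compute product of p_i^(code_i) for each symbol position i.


Formula: (~x_3)
Symbol codes: [1, 3, 8, 2]
Primes: [2, 3, 5, 7]
p_1^1 = 2^1 = 2
p_2^3 = 3^3 = 27
p_3^8 = 5^8 = 390625
p_4^2 = 7^2 = 49
Product = 1033593750

1033593750


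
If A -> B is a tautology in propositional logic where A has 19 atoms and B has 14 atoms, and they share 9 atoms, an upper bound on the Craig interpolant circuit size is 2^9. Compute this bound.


Shared atoms = 9
Craig interpolant size bound = 2^9
= 512

512


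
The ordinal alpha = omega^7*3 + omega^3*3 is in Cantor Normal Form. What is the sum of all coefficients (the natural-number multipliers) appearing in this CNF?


CNF: omega^7*3 + omega^3*3
Coefficients: 3 + 3 = 6

6


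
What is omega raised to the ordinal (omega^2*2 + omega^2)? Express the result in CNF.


omega^(omega^2*2 + omega^2):
Both terms of the exponent have the same exponent 2, so they merge: omega^2*2 + omega^2 = omega^2*(2+1) = omega^2*3.
omega raised to a CNF ordinal is a single CNF term: Result = omega^(omega^2*3)

omega^(omega^2*3)


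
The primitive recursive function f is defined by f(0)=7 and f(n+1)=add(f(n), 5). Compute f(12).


f(0) = 7
f(1) = add(f(0), 5) = add(7, 5) = 12
f(2) = add(f(1), 5) = add(12, 5) = 17
f(3) = add(f(2), 5) = add(17, 5) = 22
f(4) = add(f(3), 5) = add(22, 5) = 27
f(5) = add(f(4), 5) = add(27, 5) = 32
f(6) = add(f(5), 5) = add(32, 5) = 37
f(7) = add(f(6), 5) = add(37, 5) = 42
f(8) = add(f(7), 5) = add(42, 5) = 47
f(9) = add(f(8), 5) = add(47, 5) = 52
f(10) = add(f(9), 5) = add(52, 5) = 57
f(11) = add(f(10), 5) = add(57, 5) = 62
f(12) = add(f(11), 5) = add(62, 5) = 67


67


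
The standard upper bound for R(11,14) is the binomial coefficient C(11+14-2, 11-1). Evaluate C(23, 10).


R(11,14) <= C(11+14-2, 11-1) = C(23, 10)
C(23, 10) = 23! / (10! * 13!)
= 1144066

1144066


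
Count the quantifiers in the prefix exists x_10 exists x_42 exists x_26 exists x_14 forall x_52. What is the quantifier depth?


Quantifier prefix has 5 quantifier symbols.
Quantifier depth = 5

5


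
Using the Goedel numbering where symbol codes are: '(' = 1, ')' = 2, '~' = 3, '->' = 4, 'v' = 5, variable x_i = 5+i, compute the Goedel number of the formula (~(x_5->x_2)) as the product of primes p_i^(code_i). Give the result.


Formula: (~(x_5->x_2))
Symbol codes: [1, 3, 1, 10, 4, 7, 2, 2]
Primes: [2, 3, 5, 7, 11, 13, 17, 19]
p_1^1 = 2^1 = 2
p_2^3 = 3^3 = 27
p_3^1 = 5^1 = 5
p_4^10 = 7^10 = 282475249
p_5^4 = 11^4 = 14641
p_6^7 = 13^7 = 62748517
p_7^2 = 17^2 = 289
p_8^2 = 19^2 = 361
Product = 7310101644941896259861391990

7310101644941896259861391990


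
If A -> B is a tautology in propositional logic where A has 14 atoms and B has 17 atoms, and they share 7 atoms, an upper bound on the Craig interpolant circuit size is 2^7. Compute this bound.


Shared atoms = 7
Craig interpolant size bound = 2^7
= 128

128


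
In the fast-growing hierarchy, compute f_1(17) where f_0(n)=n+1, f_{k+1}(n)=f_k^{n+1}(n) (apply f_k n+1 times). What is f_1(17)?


f_1(17) = f_0^18(17)
f_0 adds 1 each time, applied 18 times.
f_1(17) = 17 + 18 = 35

35


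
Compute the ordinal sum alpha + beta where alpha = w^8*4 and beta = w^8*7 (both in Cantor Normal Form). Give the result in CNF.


Ordinal addition w^8*4 + w^8*7:
Both terms have the same exponent 8.
w^e*c + w^e*d = w^e*(c+d).
Result = w^8*(4+7) = w^8*11

w^8*11


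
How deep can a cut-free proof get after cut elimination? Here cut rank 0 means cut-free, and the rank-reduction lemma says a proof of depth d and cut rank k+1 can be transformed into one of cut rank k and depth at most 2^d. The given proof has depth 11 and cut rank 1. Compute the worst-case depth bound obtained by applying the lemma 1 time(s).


Each rank reduction sends depth d to at most 2^d; cut rank r needs r reductions.
2_0(11) = 11
2_1(11) = 2^11 = 2048
Cut-free depth bound = 2048

2048


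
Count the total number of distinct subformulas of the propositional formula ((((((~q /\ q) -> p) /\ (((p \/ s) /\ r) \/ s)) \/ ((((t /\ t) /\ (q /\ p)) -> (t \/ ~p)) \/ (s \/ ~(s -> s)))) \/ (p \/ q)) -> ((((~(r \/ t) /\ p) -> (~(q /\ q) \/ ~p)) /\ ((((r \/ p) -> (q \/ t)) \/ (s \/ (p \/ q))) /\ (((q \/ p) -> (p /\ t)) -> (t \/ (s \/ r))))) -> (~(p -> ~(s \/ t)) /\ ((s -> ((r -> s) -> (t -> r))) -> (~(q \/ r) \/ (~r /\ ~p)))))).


Formula: ((((((~q /\ q) -> p) /\ (((p \/ s) /\ r) \/ s)) \/ ((((t /\ t) /\ (q /\ p)) -> (t \/ ~p)) \/ (s \/ ~(s -> s)))) \/ (p \/ q)) -> ((((~(r \/ t) /\ p) -> (~(q /\ q) \/ ~p)) /\ ((((r \/ p) -> (q \/ t)) \/ (s \/ (p \/ q))) /\ (((q \/ p) -> (p /\ t)) -> (t \/ (s \/ r))))) -> (~(p -> ~(s \/ t)) /\ ((s -> ((r -> s) -> (t -> r))) -> (~(q \/ r) \/ (~r /\ ~p))))))
Subformulas found:
  1. r
  2. p
  3. q
  4. s
  5. t
  6. ~p
  7. ~r
  8. ~q
  9. (q \/ t)
  10. (s \/ t)
  11. (p /\ t)
  12. (q \/ r)
  13. (t /\ t)
  14. (r \/ p)
  15. (s -> s)
  16. (t -> r)
  17. (q /\ p)
  18. (q \/ p)
  19. (q /\ q)
  20. (s \/ r)
  21. (r \/ t)
  22. (p \/ s)
  23. (p \/ q)
  24. (r -> s)
  25. ~(s -> s)
  26. (~q /\ q)
  27. ~(r \/ t)
  28. ~(s \/ t)
  29. (t \/ ~p)
  30. ~(q /\ q)
  31. ~(q \/ r)
  32. (~r /\ ~p)
  33. (t \/ (s \/ r))
  34. (s \/ (p \/ q))
  35. ((p \/ s) /\ r)
  36. (~(r \/ t) /\ p)
  37. (p -> ~(s \/ t))
  38. (s \/ ~(s -> s))
  39. ((~q /\ q) -> p)
  40. ~(p -> ~(s \/ t))
  41. (~(q /\ q) \/ ~p)
  42. (((p \/ s) /\ r) \/ s)
  43. ((r \/ p) -> (q \/ t))
  44. ((r -> s) -> (t -> r))
  45. ((t /\ t) /\ (q /\ p))
  46. ((q \/ p) -> (p /\ t))
  47. (~(q \/ r) \/ (~r /\ ~p))
  48. (s -> ((r -> s) -> (t -> r)))
  49. (((t /\ t) /\ (q /\ p)) -> (t \/ ~p))
  50. ((~(r \/ t) /\ p) -> (~(q /\ q) \/ ~p))
  51. (((q \/ p) -> (p /\ t)) -> (t \/ (s \/ r)))
  52. (((r \/ p) -> (q \/ t)) \/ (s \/ (p \/ q)))
  53. (((~q /\ q) -> p) /\ (((p \/ s) /\ r) \/ s))
  54. ((((t /\ t) /\ (q /\ p)) -> (t \/ ~p)) \/ (s \/ ~(s -> s)))
  55. ((s -> ((r -> s) -> (t -> r))) -> (~(q \/ r) \/ (~r /\ ~p)))
  56. (~(p -> ~(s \/ t)) /\ ((s -> ((r -> s) -> (t -> r))) -> (~(q \/ r) \/ (~r /\ ~p))))
  57. ((((r \/ p) -> (q \/ t)) \/ (s \/ (p \/ q))) /\ (((q \/ p) -> (p /\ t)) -> (t \/ (s \/ r))))
  58. ((((~q /\ q) -> p) /\ (((p \/ s) /\ r) \/ s)) \/ ((((t /\ t) /\ (q /\ p)) -> (t \/ ~p)) \/ (s \/ ~(s -> s))))
  59. (((((~q /\ q) -> p) /\ (((p \/ s) /\ r) \/ s)) \/ ((((t /\ t) /\ (q /\ p)) -> (t \/ ~p)) \/ (s \/ ~(s -> s)))) \/ (p \/ q))
  60. (((~(r \/ t) /\ p) -> (~(q /\ q) \/ ~p)) /\ ((((r \/ p) -> (q \/ t)) \/ (s \/ (p \/ q))) /\ (((q \/ p) -> (p /\ t)) -> (t \/ (s \/ r)))))
  61. ((((~(r \/ t) /\ p) -> (~(q /\ q) \/ ~p)) /\ ((((r \/ p) -> (q \/ t)) \/ (s \/ (p \/ q))) /\ (((q \/ p) -> (p /\ t)) -> (t \/ (s \/ r))))) -> (~(p -> ~(s \/ t)) /\ ((s -> ((r -> s) -> (t -> r))) -> (~(q \/ r) \/ (~r /\ ~p)))))
  62. ((((((~q /\ q) -> p) /\ (((p \/ s) /\ r) \/ s)) \/ ((((t /\ t) /\ (q /\ p)) -> (t \/ ~p)) \/ (s \/ ~(s -> s)))) \/ (p \/ q)) -> ((((~(r \/ t) /\ p) -> (~(q /\ q) \/ ~p)) /\ ((((r \/ p) -> (q \/ t)) \/ (s \/ (p \/ q))) /\ (((q \/ p) -> (p /\ t)) -> (t \/ (s \/ r))))) -> (~(p -> ~(s \/ t)) /\ ((s -> ((r -> s) -> (t -> r))) -> (~(q \/ r) \/ (~r /\ ~p))))))
Total distinct subformulas = 62

62


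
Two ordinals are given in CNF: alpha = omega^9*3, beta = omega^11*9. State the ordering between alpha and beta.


Compare term by term from highest exponent:
alpha = omega^9*3
beta = omega^11*9
Term 1: alpha has omega^9*3, beta has omega^11*9
Result: alpha < beta

alpha < beta


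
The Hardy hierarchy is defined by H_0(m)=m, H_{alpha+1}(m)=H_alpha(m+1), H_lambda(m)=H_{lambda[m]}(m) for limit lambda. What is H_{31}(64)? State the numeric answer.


H_31(64):
For finite ordinals k, H_k(n) = n + k (each successor step adds 1).
H_31(64) = 64 + 31 = 95

95


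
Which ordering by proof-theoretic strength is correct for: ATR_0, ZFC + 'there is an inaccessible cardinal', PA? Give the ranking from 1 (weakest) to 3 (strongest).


Ordering by consistency strength:
1. PA
2. ATR_0
3. ZFC + 'there is an inaccessible cardinal'


ATR_0=2, ZFC + 'there is an inaccessible cardinal'=3, PA=1


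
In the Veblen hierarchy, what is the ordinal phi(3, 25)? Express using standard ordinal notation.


phi(3, 25):
phi(3, beta) = eta_beta (the beta-th eta number, fixed point of zeta).
phi(3, 25) = eta_25

eta_25


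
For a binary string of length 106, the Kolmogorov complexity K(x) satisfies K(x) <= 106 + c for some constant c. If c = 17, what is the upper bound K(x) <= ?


K(x) <= |x| + c = 106 + 17 = 123

123


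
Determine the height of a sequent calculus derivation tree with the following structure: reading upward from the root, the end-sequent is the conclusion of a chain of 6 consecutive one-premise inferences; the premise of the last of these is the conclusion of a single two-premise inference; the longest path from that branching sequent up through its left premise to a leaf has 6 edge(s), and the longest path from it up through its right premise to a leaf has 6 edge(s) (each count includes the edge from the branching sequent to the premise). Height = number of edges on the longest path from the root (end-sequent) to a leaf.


Longest path through the left premise: 6 edges (measured from the branching sequent)
Longest path through the right premise: 6 edges
Height of the subtree rooted at the branching sequent: max(6, 6) = 6
The branching sequent sits 6 edges above the root (the chain of one-premise inferences), so height = 6 + 6 = 12

12


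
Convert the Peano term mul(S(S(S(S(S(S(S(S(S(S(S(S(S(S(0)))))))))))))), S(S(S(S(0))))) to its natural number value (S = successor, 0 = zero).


mul(S^14(0), S^4(0)):
S^14(0) = 14
S^4(0) = 4
14 * 4 = 56

56
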